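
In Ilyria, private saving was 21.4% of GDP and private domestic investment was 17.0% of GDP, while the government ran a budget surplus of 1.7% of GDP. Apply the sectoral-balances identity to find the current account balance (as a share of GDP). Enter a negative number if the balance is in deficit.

By the sectoral-balances identity, CA = (S_private - I) + (T - G).
Private balance = 21.4 - 17.0 = 4.4
Government balance (T - G) = 1.7
CA = 4.4 + 1.7 = 6.1

6.1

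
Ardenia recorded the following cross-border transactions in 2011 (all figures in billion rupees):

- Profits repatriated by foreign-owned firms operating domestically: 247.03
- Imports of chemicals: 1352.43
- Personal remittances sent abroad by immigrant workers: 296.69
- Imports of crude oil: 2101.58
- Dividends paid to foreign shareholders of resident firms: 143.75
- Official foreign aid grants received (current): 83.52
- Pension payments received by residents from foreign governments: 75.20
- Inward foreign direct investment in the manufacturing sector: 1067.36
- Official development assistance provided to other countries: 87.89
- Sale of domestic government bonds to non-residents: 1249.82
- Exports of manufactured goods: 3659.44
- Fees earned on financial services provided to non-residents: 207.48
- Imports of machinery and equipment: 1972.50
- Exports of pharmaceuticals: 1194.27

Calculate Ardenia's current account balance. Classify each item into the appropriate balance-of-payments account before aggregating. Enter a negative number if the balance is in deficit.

-981.96

Goods: 1194.27 - 1352.43 + 3659.44 - 2101.58 - 1972.50 = -572.80
Services: 207.48
Primary income: -247.03 - 143.75 = -390.78
Secondary income: -296.69 - 87.89 + 83.52 + 75.20 = -225.86
Current account = (-572.80) + 207.48 + (-390.78) + (-225.86) = -981.96
(Excluded from the current account — financial account: inward foreign direct investment in the manufacturing sector 1067.36, sale of domestic government bonds to non-residents 1249.82.)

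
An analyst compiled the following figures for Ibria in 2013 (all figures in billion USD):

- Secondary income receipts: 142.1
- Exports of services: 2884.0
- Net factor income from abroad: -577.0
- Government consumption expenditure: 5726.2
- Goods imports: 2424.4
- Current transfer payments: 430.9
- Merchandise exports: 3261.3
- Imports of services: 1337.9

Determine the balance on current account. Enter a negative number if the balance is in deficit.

Goods balance = 3261.3 - 2424.4 = 836.9
Services balance = 2884.0 - 1337.9 = 1546.1
Trade balance (goods + services) = 836.9 + 1546.1 = 2383.0
Net primary income = -577.0
Net secondary income = 142.1 - 430.9 = -288.8
Current account = 2383.0 + (-577.0) + (-288.8) = 1517.2

1517.2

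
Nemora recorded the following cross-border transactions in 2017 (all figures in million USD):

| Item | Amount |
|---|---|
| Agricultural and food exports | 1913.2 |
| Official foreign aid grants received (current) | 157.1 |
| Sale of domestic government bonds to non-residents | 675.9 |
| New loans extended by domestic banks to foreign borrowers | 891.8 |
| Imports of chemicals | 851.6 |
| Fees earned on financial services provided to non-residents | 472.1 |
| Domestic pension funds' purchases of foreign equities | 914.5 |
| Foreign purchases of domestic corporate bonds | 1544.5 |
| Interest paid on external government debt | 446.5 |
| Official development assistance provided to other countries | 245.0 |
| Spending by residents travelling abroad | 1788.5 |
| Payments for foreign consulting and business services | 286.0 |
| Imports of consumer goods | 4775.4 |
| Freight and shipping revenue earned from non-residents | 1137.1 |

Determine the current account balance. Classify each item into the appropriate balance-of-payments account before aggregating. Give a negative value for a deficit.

-4713.5

Goods: 1913.2 - 4775.4 - 851.6 = -3713.8
Services: -286.0 + 472.1 - 1788.5 + 1137.1 = -465.3
Primary income: -446.5
Secondary income: -245.0 + 157.1 = -87.9
Current account = (-3713.8) + (-465.3) + (-446.5) + (-87.9) = -4713.5
(Excluded from the current account — financial account: sale of domestic government bonds to non-residents 675.9, new loans extended by domestic banks to foreign borrowers 891.8, domestic pension funds' purchases of foreign equities 914.5, foreign purchases of domestic corporate bonds 1544.5.)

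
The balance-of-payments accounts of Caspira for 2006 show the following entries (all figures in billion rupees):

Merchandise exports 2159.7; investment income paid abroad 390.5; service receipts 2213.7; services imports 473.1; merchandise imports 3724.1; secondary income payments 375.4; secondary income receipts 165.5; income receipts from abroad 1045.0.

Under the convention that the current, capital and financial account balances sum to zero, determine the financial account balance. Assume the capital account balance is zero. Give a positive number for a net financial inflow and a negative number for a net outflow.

Goods balance = 2159.7 - 3724.1 = -1564.4
Services balance = 2213.7 - 473.1 = 1740.6
Trade balance (goods + services) = -1564.4 + 1740.6 = 176.2
Net primary income = 1045.0 - 390.5 = 654.5
Net secondary income = 165.5 - 375.4 = -209.9
Current account = 176.2 + 654.5 + (-209.9) = 620.8
Financial account = -(620.8) = -620.8

-620.8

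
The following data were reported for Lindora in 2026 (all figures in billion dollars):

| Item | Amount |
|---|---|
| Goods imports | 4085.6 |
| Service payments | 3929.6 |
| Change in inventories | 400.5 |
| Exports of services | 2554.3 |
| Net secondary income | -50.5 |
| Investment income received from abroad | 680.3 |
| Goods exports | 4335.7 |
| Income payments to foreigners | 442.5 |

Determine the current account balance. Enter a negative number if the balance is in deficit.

Goods balance = 4335.7 - 4085.6 = 250.1
Services balance = 2554.3 - 3929.6 = -1375.3
Trade balance (goods + services) = 250.1 + (-1375.3) = -1125.2
Net primary income = 680.3 - 442.5 = 237.8
Net secondary income = -50.5
Current account = -1125.2 + 237.8 + (-50.5) = -937.9

-937.9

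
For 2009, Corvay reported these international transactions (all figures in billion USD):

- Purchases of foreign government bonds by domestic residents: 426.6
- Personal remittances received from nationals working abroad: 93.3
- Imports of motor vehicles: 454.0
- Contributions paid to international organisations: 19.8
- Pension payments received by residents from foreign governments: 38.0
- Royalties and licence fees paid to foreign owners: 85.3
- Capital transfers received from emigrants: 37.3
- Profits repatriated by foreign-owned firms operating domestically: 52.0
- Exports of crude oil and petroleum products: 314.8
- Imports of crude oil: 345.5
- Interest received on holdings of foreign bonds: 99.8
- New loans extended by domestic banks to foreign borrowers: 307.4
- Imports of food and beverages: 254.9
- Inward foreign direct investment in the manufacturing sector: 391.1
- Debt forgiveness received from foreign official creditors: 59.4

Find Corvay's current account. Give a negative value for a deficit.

-665.6

Goods: -345.5 - 254.9 - 454.0 + 314.8 = -739.6
Services: -85.3
Primary income: -52.0 + 99.8 = 47.8
Secondary income: 38.0 - 19.8 + 93.3 = 111.5
Current account = (-739.6) + (-85.3) + 47.8 + 111.5 = -665.6
(Excluded from the current account — financial account: purchases of foreign government bonds by domestic residents 426.6, new loans extended by domestic banks to foreign borrowers 307.4, inward foreign direct investment in the manufacturing sector 391.1; capital account: capital transfers received from emigrants 37.3, debt forgiveness received from foreign official creditors 59.4.)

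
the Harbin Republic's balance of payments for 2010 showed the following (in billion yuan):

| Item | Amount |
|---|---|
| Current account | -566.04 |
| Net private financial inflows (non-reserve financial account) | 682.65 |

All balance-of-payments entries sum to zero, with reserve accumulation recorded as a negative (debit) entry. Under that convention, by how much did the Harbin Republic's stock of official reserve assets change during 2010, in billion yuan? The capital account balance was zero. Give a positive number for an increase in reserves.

Official reserve transactions balance = -((-566.04) + 682.65) = -116.61
An accumulation of reserves is recorded as a debit (negative entry), so the change in the stock of reserves is the negative of that balance.
Change in official reserves = -(-116.61) = 116.61

116.61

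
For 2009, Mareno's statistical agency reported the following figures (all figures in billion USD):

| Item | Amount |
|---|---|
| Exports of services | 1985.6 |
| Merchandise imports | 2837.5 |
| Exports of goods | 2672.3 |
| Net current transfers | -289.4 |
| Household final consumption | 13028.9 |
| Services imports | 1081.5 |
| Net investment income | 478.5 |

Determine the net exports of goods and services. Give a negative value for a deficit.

Goods balance = 2672.3 - 2837.5 = -165.2
Services balance = 1985.6 - 1081.5 = 904.1
Trade balance (goods + services) = -165.2 + 904.1 = 738.9

738.9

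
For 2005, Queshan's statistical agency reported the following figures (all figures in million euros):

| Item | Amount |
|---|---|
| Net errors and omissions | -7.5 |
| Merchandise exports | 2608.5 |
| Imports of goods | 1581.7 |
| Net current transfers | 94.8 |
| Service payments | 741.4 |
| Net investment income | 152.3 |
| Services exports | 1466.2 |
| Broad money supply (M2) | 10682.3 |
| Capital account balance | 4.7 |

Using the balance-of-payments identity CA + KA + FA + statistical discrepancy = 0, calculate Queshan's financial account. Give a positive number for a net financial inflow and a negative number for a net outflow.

Goods balance = 2608.5 - 1581.7 = 1026.8
Services balance = 1466.2 - 741.4 = 724.8
Trade balance (goods + services) = 1026.8 + 724.8 = 1751.6
Net primary income = 152.3
Net secondary income = 94.8
Current account = 1751.6 + 152.3 + 94.8 = 1998.7
Financial account = -(1998.7 + 4.7 + (-7.5)) = -1995.9

-1995.9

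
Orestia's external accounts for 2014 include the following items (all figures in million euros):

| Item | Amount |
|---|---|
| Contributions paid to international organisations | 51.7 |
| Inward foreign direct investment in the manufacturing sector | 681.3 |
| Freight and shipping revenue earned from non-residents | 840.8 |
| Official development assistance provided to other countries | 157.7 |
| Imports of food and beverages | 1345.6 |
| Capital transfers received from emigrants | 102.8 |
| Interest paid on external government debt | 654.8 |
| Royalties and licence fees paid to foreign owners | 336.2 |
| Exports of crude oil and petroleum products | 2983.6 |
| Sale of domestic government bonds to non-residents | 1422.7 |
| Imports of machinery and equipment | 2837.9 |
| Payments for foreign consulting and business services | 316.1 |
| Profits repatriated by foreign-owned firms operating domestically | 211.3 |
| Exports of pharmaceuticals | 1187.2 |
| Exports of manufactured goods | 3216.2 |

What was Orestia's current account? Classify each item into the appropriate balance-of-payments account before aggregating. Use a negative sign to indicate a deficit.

2316.5

Goods: -1345.6 + 3216.2 + 2983.6 + 1187.2 - 2837.9 = 3203.5
Services: -316.1 + 840.8 - 336.2 = 188.5
Primary income: -654.8 - 211.3 = -866.1
Secondary income: -51.7 - 157.7 = -209.4
Current account = 3203.5 + 188.5 + (-866.1) + (-209.4) = 2316.5
(Excluded from the current account — financial account: inward foreign direct investment in the manufacturing sector 681.3, sale of domestic government bonds to non-residents 1422.7; capital account: capital transfers received from emigrants 102.8.)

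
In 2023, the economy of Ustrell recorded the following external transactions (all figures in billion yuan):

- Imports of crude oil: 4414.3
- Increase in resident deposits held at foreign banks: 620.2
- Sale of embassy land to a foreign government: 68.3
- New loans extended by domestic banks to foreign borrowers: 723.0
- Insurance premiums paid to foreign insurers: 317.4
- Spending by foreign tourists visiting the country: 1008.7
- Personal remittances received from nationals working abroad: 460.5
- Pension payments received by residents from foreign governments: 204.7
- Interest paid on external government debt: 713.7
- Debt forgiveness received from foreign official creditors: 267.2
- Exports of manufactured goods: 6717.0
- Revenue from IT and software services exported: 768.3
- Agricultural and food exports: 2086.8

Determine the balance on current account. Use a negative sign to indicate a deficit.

5800.6

Goods: -4414.3 + 6717.0 + 2086.8 = 4389.5
Services: 768.3 + 1008.7 - 317.4 = 1459.6
Primary income: -713.7
Secondary income: 460.5 + 204.7 = 665.2
Current account = 4389.5 + 1459.6 + (-713.7) + 665.2 = 5800.6
(Excluded from the current account — financial account: increase in resident deposits held at foreign banks 620.2, new loans extended by domestic banks to foreign borrowers 723.0; capital account: sale of embassy land to a foreign government 68.3, debt forgiveness received from foreign official creditors 267.2.)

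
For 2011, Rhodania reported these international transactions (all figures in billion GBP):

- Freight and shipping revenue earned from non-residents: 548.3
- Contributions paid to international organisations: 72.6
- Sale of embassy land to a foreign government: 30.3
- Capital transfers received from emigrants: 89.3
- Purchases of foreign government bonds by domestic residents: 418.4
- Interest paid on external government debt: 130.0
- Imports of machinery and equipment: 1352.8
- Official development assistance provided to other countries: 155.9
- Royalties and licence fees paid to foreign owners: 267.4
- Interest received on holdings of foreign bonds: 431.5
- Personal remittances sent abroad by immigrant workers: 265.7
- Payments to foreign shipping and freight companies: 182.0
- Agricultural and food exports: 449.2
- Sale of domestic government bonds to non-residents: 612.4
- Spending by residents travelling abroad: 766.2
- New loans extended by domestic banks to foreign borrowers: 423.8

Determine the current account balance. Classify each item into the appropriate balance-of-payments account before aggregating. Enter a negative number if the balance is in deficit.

Goods: 449.2 - 1352.8 = -903.6
Services: -182.0 - 766.2 + 548.3 - 267.4 = -667.3
Primary income: 431.5 - 130.0 = 301.5
Secondary income: -72.6 - 265.7 - 155.9 = -494.2
Current account = (-903.6) + (-667.3) + 301.5 + (-494.2) = -1763.6
(Excluded from the current account — capital account: sale of embassy land to a foreign government 30.3, capital transfers received from emigrants 89.3; financial account: purchases of foreign government bonds by domestic residents 418.4, sale of domestic government bonds to non-residents 612.4, new loans extended by domestic banks to foreign borrowers 423.8.)

-1763.6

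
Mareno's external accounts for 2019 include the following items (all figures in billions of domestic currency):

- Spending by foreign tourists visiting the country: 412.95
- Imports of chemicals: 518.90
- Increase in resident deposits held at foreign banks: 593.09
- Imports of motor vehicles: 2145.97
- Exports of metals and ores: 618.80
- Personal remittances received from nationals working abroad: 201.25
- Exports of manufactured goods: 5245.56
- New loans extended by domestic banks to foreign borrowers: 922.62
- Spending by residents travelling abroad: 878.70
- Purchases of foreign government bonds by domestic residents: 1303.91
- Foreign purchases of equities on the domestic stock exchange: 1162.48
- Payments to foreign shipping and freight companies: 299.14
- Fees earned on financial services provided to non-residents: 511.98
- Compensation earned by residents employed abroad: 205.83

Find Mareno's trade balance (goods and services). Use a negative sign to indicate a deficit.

Goods: -2145.97 + 618.80 - 518.90 + 5245.56 = 3199.49
Services: 511.98 - 878.70 + 412.95 - 299.14 = -252.91
Trade balance = 3199.49 + (-252.91) = 2946.58
(Excluded from the trade balance — financial account: increase in resident deposits held at foreign banks 593.09, new loans extended by domestic banks to foreign borrowers 922.62, purchases of foreign government bonds by domestic residents 1303.91, foreign purchases of equities on the domestic stock exchange 1162.48; secondary income: personal remittances received from nationals working abroad 201.25; primary income: compensation earned by residents employed abroad 205.83.)

2946.58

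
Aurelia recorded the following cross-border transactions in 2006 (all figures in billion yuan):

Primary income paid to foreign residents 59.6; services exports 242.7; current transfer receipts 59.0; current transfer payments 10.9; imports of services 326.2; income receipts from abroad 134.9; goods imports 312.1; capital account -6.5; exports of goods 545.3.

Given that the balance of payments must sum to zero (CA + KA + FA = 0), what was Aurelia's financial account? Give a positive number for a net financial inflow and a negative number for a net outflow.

Goods balance = 545.3 - 312.1 = 233.2
Services balance = 242.7 - 326.2 = -83.5
Trade balance (goods + services) = 233.2 + (-83.5) = 149.7
Net primary income = 134.9 - 59.6 = 75.3
Net secondary income = 59.0 - 10.9 = 48.1
Current account = 149.7 + 75.3 + 48.1 = 273.1
Financial account = -(273.1 + (-6.5)) = -266.6

-266.6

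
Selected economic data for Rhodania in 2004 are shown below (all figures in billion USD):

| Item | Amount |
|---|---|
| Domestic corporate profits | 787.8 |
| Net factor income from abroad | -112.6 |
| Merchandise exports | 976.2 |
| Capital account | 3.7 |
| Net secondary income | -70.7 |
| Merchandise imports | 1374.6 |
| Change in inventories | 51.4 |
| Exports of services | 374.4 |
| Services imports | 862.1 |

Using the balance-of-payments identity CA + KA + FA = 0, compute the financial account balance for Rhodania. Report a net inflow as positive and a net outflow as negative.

1065.7

Goods balance = 976.2 - 1374.6 = -398.4
Services balance = 374.4 - 862.1 = -487.7
Trade balance (goods + services) = -398.4 + (-487.7) = -886.1
Net primary income = -112.6
Net secondary income = -70.7
Current account = -886.1 + (-112.6) + (-70.7) = -1069.4
Financial account = -(-1069.4 + 3.7) = 1065.7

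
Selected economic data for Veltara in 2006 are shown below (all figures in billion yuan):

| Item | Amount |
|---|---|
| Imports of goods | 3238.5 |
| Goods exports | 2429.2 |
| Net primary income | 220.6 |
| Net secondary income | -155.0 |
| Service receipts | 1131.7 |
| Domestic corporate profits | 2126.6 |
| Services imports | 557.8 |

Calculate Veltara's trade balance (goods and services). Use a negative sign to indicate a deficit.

Goods balance = 2429.2 - 3238.5 = -809.3
Services balance = 1131.7 - 557.8 = 573.9
Trade balance (goods + services) = -809.3 + 573.9 = -235.4

-235.4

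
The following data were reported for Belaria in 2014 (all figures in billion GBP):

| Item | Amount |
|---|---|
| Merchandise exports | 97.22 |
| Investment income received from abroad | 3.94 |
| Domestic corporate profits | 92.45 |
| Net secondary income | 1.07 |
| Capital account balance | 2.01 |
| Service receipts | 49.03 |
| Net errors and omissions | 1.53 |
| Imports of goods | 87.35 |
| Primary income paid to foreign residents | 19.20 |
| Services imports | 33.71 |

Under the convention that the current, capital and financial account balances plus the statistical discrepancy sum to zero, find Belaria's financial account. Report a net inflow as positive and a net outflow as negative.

-14.54

Goods balance = 97.22 - 87.35 = 9.87
Services balance = 49.03 - 33.71 = 15.32
Trade balance (goods + services) = 9.87 + 15.32 = 25.19
Net primary income = 3.94 - 19.20 = -15.26
Net secondary income = 1.07
Current account = 25.19 + (-15.26) + 1.07 = 11.00
Financial account = -(11.00 + 2.01 + 1.53) = -14.54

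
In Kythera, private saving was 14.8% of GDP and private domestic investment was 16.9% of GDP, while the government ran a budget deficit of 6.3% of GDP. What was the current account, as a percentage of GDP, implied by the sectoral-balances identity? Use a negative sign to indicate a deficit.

By the sectoral-balances identity, CA = (S_private - I) + (T - G).
Private balance = 14.8 - 16.9 = -2.1
Government balance (T - G) = -6.3
CA = -2.1 + (-6.3) = -8.4

-8.4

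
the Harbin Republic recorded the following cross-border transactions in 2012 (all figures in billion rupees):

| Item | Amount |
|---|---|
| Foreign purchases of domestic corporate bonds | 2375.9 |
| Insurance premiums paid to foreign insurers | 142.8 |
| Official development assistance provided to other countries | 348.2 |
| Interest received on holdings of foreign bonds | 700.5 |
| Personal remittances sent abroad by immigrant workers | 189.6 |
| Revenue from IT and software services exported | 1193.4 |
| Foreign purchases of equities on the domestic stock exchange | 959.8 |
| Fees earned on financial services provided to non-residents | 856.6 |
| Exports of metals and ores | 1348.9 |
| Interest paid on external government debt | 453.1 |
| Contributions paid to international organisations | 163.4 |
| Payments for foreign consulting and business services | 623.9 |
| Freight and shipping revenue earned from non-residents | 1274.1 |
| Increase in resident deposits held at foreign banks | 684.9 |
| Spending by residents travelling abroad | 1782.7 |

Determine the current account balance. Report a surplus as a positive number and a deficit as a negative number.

Goods: 1348.9
Services: -623.9 + 1274.1 - 142.8 + 856.6 + 1193.4 - 1782.7 = 774.7
Primary income: 700.5 - 453.1 = 247.4
Secondary income: -348.2 - 163.4 - 189.6 = -701.2
Current account = 1348.9 + 774.7 + 247.4 + (-701.2) = 1669.8
(Excluded from the current account — financial account: foreign purchases of domestic corporate bonds 2375.9, foreign purchases of equities on the domestic stock exchange 959.8, increase in resident deposits held at foreign banks 684.9.)

1669.8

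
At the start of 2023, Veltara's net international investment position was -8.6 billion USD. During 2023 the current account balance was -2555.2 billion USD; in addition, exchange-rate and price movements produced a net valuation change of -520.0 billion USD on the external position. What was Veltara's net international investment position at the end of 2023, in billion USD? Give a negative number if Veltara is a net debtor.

Change in NIIP = current account + net valuation change = -2555.2 + (-520.0) = -3075.2
End-of-year NIIP = -8.6 + (-3075.2) = -3083.8

-3083.8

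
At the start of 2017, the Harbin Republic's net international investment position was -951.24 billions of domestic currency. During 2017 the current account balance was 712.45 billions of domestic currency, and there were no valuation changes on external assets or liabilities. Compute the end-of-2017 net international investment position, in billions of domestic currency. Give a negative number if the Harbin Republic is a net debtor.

-238.79

With no valuation effects, change in NIIP = current account = 712.45
End-of-year NIIP = -951.24 + 712.45 = -238.79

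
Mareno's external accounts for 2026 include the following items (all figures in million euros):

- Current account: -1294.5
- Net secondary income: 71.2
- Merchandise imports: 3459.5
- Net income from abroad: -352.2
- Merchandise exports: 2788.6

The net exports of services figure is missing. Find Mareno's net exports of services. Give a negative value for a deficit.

Current account = goods balance + services balance + net primary income + net secondary income
Sum of the known components = -951.9
Net exports of services = CA - (known components) = -1294.5 - (-951.9) = -342.6

-342.6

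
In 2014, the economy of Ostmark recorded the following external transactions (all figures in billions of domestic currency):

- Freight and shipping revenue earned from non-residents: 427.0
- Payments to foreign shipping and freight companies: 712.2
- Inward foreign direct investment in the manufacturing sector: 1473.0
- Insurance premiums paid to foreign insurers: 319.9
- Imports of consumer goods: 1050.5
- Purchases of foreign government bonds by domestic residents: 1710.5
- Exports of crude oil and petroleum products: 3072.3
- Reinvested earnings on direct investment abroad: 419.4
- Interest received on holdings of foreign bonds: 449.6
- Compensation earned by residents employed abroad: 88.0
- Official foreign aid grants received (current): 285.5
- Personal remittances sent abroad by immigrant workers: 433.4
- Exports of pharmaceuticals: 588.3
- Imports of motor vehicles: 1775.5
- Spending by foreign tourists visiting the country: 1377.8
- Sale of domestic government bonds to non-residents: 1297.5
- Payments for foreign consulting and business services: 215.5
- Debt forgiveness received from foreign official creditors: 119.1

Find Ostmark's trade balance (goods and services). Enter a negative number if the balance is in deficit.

Goods: 3072.3 - 1775.5 + 588.3 - 1050.5 = 834.6
Services: 1377.8 - 712.2 - 319.9 - 215.5 + 427.0 = 557.2
Trade balance = 834.6 + 557.2 = 1391.8
(Excluded from the trade balance — financial account: inward foreign direct investment in the manufacturing sector 1473.0, purchases of foreign government bonds by domestic residents 1710.5, sale of domestic government bonds to non-residents 1297.5; primary income: reinvested earnings on direct investment abroad 419.4, interest received on holdings of foreign bonds 449.6, compensation earned by residents employed abroad 88.0; secondary income: official foreign aid grants received (current) 285.5, personal remittances sent abroad by immigrant workers 433.4; capital account: debt forgiveness received from foreign official creditors 119.1.)

1391.8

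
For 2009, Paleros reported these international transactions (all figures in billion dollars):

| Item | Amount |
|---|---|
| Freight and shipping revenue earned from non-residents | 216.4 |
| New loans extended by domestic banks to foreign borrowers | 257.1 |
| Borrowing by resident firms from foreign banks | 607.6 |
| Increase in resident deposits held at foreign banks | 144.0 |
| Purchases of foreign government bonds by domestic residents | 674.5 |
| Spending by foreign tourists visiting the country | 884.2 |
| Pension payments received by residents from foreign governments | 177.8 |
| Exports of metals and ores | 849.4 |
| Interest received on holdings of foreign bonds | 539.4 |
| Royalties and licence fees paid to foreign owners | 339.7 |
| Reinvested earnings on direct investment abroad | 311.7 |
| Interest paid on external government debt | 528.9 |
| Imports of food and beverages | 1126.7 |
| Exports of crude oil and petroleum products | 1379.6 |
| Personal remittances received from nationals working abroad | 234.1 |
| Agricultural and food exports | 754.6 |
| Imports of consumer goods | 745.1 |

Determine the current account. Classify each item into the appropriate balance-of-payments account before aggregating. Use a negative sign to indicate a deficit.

2606.8

Goods: 754.6 - 1126.7 + 849.4 + 1379.6 - 745.1 = 1111.8
Services: -339.7 + 216.4 + 884.2 = 760.9
Primary income: 539.4 + 311.7 - 528.9 = 322.2
Secondary income: 177.8 + 234.1 = 411.9
Current account = 1111.8 + 760.9 + 322.2 + 411.9 = 2606.8
(Excluded from the current account — financial account: new loans extended by domestic banks to foreign borrowers 257.1, borrowing by resident firms from foreign banks 607.6, increase in resident deposits held at foreign banks 144.0, purchases of foreign government bonds by domestic residents 674.5.)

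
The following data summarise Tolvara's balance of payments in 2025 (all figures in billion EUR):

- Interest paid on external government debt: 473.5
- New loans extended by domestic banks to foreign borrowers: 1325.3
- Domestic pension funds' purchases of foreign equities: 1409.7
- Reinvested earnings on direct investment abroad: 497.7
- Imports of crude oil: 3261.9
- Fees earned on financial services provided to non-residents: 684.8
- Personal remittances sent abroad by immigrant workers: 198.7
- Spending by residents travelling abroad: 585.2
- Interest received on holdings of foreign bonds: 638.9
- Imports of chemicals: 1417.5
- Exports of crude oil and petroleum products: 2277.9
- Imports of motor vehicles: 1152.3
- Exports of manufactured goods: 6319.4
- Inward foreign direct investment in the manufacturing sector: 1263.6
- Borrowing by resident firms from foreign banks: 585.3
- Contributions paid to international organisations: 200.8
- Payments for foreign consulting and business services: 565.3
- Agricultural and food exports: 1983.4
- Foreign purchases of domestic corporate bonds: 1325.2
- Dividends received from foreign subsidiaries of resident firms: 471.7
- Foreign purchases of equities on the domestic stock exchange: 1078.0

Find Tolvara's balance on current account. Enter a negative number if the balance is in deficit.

5018.6

Goods: 6319.4 + 1983.4 + 2277.9 - 3261.9 - 1417.5 - 1152.3 = 4749.0
Services: -565.3 - 585.2 + 684.8 = -465.7
Primary income: 638.9 + 471.7 - 473.5 + 497.7 = 1134.8
Secondary income: -198.7 - 200.8 = -399.5
Current account = 4749.0 + (-465.7) + 1134.8 + (-399.5) = 5018.6
(Excluded from the current account — financial account: new loans extended by domestic banks to foreign borrowers 1325.3, domestic pension funds' purchases of foreign equities 1409.7, inward foreign direct investment in the manufacturing sector 1263.6, borrowing by resident firms from foreign banks 585.3, foreign purchases of domestic corporate bonds 1325.2, foreign purchases of equities on the domestic stock exchange 1078.0.)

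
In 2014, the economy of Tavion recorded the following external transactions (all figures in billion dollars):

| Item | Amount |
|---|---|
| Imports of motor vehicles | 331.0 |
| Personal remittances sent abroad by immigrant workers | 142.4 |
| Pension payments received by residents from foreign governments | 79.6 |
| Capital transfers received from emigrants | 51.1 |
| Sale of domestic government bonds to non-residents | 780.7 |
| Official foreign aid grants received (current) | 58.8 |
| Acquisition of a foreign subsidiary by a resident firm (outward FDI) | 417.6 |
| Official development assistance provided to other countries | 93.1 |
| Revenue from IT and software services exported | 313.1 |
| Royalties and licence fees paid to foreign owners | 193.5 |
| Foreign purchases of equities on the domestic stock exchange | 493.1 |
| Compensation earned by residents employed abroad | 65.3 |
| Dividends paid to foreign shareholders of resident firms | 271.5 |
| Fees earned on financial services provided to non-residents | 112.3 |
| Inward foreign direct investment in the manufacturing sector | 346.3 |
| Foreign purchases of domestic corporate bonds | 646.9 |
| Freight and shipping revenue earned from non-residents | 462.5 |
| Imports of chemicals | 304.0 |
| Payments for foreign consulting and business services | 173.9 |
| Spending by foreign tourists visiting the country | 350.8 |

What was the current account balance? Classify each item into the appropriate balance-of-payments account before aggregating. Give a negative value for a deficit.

-67.0

Goods: -331.0 - 304.0 = -635.0
Services: -193.5 + 462.5 - 173.9 + 350.8 + 112.3 + 313.1 = 871.3
Primary income: -271.5 + 65.3 = -206.2
Secondary income: -142.4 + 58.8 - 93.1 + 79.6 = -97.1
Current account = (-635.0) + 871.3 + (-206.2) + (-97.1) = -67.0
(Excluded from the current account — capital account: capital transfers received from emigrants 51.1; financial account: sale of domestic government bonds to non-residents 780.7, acquisition of a foreign subsidiary by a resident firm (outward FDI) 417.6, foreign purchases of equities on the domestic stock exchange 493.1, inward foreign direct investment in the manufacturing sector 346.3, foreign purchases of domestic corporate bonds 646.9.)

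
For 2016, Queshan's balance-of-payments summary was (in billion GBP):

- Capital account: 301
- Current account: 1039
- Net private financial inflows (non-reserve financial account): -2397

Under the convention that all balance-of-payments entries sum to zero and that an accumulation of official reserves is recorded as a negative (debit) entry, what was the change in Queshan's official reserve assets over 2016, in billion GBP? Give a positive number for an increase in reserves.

Official reserve transactions balance = -(1039 + 301 + (-2397)) = 1057
An accumulation of reserves is recorded as a debit (negative entry), so the change in the stock of reserves is the negative of that balance.
Change in official reserves = -(1057) = -1057

-1057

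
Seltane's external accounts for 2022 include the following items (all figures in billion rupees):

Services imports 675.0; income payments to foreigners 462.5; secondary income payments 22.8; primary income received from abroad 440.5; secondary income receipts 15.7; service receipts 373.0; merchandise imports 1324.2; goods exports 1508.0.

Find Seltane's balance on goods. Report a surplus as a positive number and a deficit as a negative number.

Goods balance = 1508.0 - 1324.2 = 183.8

183.8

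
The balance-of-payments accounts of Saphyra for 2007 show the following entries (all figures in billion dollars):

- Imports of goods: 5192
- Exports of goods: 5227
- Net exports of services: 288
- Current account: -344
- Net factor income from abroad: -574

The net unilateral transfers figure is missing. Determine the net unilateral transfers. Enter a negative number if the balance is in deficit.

Current account = goods balance + services balance + net primary income + net secondary income
Sum of the known components = -251
Net unilateral transfers = CA - (known components) = -344 - (-251) = -93

-93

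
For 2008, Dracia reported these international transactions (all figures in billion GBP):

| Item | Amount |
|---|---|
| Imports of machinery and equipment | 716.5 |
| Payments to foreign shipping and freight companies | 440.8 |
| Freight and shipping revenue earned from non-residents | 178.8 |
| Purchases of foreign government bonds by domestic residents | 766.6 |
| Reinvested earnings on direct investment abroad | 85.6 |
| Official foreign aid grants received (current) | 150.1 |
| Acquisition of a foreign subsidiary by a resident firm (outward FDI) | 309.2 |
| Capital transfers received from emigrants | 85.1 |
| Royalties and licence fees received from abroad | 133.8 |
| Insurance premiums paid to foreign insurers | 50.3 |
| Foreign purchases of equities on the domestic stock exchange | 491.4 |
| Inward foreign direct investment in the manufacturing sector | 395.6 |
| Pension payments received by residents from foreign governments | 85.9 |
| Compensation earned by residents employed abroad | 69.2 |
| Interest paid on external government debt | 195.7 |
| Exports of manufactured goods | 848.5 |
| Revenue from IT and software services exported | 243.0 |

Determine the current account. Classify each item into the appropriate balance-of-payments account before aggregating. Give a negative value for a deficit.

Goods: -716.5 + 848.5 = 132.0
Services: 133.8 - 50.3 + 178.8 - 440.8 + 243.0 = 64.5
Primary income: -195.7 + 85.6 + 69.2 = -40.9
Secondary income: 150.1 + 85.9 = 236.0
Current account = 132.0 + 64.5 + (-40.9) + 236.0 = 391.6
(Excluded from the current account — financial account: purchases of foreign government bonds by domestic residents 766.6, acquisition of a foreign subsidiary by a resident firm (outward FDI) 309.2, foreign purchases of equities on the domestic stock exchange 491.4, inward foreign direct investment in the manufacturing sector 395.6; capital account: capital transfers received from emigrants 85.1.)

391.6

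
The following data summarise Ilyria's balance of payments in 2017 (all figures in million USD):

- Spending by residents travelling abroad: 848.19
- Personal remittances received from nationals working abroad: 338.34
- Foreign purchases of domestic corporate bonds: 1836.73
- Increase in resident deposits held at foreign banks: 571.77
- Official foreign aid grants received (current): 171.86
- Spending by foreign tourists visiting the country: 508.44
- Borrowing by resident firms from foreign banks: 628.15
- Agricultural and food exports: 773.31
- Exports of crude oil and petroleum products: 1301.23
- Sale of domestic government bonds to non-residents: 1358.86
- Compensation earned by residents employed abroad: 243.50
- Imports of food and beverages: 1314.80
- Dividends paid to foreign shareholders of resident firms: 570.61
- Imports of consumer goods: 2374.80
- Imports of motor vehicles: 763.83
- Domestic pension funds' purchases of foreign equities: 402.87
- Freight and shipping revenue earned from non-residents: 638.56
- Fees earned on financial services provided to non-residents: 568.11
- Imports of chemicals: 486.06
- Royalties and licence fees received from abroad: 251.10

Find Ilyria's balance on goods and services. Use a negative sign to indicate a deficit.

Goods: 773.31 - 763.83 - 1314.80 - 2374.80 - 486.06 + 1301.23 = -2864.95
Services: 638.56 + 568.11 + 508.44 + 251.10 - 848.19 = 1118.02
Trade balance = -2864.95 + 1118.02 = -1746.93
(Excluded from the trade balance — secondary income: personal remittances received from nationals working abroad 338.34, official foreign aid grants received (current) 171.86; financial account: foreign purchases of domestic corporate bonds 1836.73, increase in resident deposits held at foreign banks 571.77, borrowing by resident firms from foreign banks 628.15, sale of domestic government bonds to non-residents 1358.86, domestic pension funds' purchases of foreign equities 402.87; primary income: compensation earned by residents employed abroad 243.50, dividends paid to foreign shareholders of resident firms 570.61.)

-1746.93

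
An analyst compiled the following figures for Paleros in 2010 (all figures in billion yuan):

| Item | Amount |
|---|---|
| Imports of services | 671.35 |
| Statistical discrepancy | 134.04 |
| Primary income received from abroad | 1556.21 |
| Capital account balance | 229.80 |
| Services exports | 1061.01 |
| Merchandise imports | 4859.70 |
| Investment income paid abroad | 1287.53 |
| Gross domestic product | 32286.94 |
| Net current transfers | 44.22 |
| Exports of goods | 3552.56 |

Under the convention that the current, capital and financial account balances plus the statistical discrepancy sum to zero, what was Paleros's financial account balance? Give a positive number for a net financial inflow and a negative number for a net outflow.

Goods balance = 3552.56 - 4859.70 = -1307.14
Services balance = 1061.01 - 671.35 = 389.66
Trade balance (goods + services) = -1307.14 + 389.66 = -917.48
Net primary income = 1556.21 - 1287.53 = 268.68
Net secondary income = 44.22
Current account = -917.48 + 268.68 + 44.22 = -604.58
Financial account = -(-604.58 + 229.80 + 134.04) = 240.74

240.74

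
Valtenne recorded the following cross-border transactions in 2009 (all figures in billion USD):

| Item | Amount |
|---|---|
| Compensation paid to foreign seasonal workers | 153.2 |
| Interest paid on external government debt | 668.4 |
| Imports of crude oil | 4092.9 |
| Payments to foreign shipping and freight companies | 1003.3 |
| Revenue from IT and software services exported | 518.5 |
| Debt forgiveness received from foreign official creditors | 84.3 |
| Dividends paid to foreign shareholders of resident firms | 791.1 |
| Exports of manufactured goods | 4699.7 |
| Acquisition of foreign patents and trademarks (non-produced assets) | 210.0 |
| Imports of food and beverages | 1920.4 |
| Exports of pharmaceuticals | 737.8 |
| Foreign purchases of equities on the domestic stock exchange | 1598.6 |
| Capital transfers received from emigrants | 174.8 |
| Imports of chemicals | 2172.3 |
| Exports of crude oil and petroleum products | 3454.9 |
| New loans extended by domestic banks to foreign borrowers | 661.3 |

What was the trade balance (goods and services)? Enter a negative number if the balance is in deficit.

Goods: 4699.7 - 2172.3 + 3454.9 - 4092.9 - 1920.4 + 737.8 = 706.8
Services: -1003.3 + 518.5 = -484.8
Trade balance = 706.8 + (-484.8) = 222.0
(Excluded from the trade balance — primary income: compensation paid to foreign seasonal workers 153.2, interest paid on external government debt 668.4, dividends paid to foreign shareholders of resident firms 791.1; capital account: debt forgiveness received from foreign official creditors 84.3, acquisition of foreign patents and trademarks (non-produced assets) 210.0, capital transfers received from emigrants 174.8; financial account: foreign purchases of equities on the domestic stock exchange 1598.6, new loans extended by domestic banks to foreign borrowers 661.3.)

222.0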